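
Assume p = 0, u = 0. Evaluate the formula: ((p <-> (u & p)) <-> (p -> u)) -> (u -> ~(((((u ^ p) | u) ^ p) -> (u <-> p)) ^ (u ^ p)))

u & p = 0 & 0 = 0
p <-> (u & p) = 0 <-> 0 = 1
p -> u = 0 -> 0 = 1
(p <-> (u & p)) <-> (p -> u) = 1 <-> 1 = 1
u ^ p = 0 ^ 0 = 0
(u ^ p) | u = 0 | 0 = 0
((u ^ p) | u) ^ p = 0 ^ 0 = 0
u <-> p = 0 <-> 0 = 1
(((u ^ p) | u) ^ p) -> (u <-> p) = 0 -> 1 = 1
u ^ p = 0 ^ 0 = 0
((((u ^ p) | u) ^ p) -> (u <-> p)) ^ (u ^ p) = 1 ^ 0 = 1
~(((((u ^ p) | u) ^ p) -> (u <-> p)) ^ (u ^ p)) = ~1 = 0
u -> ~(((((u ^ p) | u) ^ p) -> (u <-> p)) ^ (u ^ p)) = 0 -> 0 = 1
((p <-> (u & p)) <-> (p -> u)) -> (u -> ~(((((u ^ p) | u) ^ p) -> (u <-> p)) ^ (u ^ p))) = 1 -> 1 = 1

1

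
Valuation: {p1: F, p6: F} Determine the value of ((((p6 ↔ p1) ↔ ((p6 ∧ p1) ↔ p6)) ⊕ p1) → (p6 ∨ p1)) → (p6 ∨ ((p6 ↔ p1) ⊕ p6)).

T

p6 ↔ p1 = F ↔ F = T
p6 ∧ p1 = F ∧ F = F
(p6 ∧ p1) ↔ p6 = F ↔ F = T
(p6 ↔ p1) ↔ ((p6 ∧ p1) ↔ p6) = T ↔ T = T
((p6 ↔ p1) ↔ ((p6 ∧ p1) ↔ p6)) ⊕ p1 = T ⊕ F = T
p6 ∨ p1 = F ∨ F = F
(((p6 ↔ p1) ↔ ((p6 ∧ p1) ↔ p6)) ⊕ p1) → (p6 ∨ p1) = T → F = F
p6 ↔ p1 = F ↔ F = T
(p6 ↔ p1) ⊕ p6 = T ⊕ F = T
p6 ∨ ((p6 ↔ p1) ⊕ p6) = F ∨ T = T
((((p6 ↔ p1) ↔ ((p6 ∧ p1) ↔ p6)) ⊕ p1) → (p6 ∨ p1)) → (p6 ∨ ((p6 ↔ p1) ⊕ p6)) = F → T = T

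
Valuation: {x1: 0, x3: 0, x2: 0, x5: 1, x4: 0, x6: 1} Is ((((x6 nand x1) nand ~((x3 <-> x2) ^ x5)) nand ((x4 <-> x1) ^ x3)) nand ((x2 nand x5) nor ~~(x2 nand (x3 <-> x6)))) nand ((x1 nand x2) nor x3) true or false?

1

x6 nand x1 = 1 nand 0 = 1
x3 <-> x2 = 0 <-> 0 = 1
(x3 <-> x2) ^ x5 = 1 ^ 1 = 0
~((x3 <-> x2) ^ x5) = ~0 = 1
(x6 nand x1) nand ~((x3 <-> x2) ^ x5) = 1 nand 1 = 0
x4 <-> x1 = 0 <-> 0 = 1
(x4 <-> x1) ^ x3 = 1 ^ 0 = 1
((x6 nand x1) nand ~((x3 <-> x2) ^ x5)) nand ((x4 <-> x1) ^ x3) = 0 nand 1 = 1
x2 nand x5 = 0 nand 1 = 1
x3 <-> x6 = 0 <-> 1 = 0
x2 nand (x3 <-> x6) = 0 nand 0 = 1
~(x2 nand (x3 <-> x6)) = ~1 = 0
~~(x2 nand (x3 <-> x6)) = ~0 = 1
(x2 nand x5) nor ~~(x2 nand (x3 <-> x6)) = 1 nor 1 = 0
(((x6 nand x1) nand ~((x3 <-> x2) ^ x5)) nand ((x4 <-> x1) ^ x3)) nand ((x2 nand x5) nor ~~(x2 nand (x3 <-> x6))) = 1 nand 0 = 1
x1 nand x2 = 0 nand 0 = 1
(x1 nand x2) nor x3 = 1 nor 0 = 0
((((x6 nand x1) nand ~((x3 <-> x2) ^ x5)) nand ((x4 <-> x1) ^ x3)) nand ((x2 nand x5) nor ~~(x2 nand (x3 <-> x6)))) nand ((x1 nand x2) nor x3) = 1 nand 0 = 1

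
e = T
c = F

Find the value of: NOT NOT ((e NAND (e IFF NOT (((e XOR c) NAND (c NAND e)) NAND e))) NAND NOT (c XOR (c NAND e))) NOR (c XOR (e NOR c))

Substituting e=T, c=F:
e XOR c = T XOR F = T
c NAND e = F NAND T = T
(e XOR c) NAND (c NAND e) = T NAND T = F
((e XOR c) NAND (c NAND e)) NAND e = F NAND T = T
NOT (((e XOR c) NAND (c NAND e)) NAND e) = NOT T = F
e IFF NOT (((e XOR c) NAND (c NAND e)) NAND e) = T IFF F = F
e NAND (e IFF NOT (((e XOR c) NAND (c NAND e)) NAND e)) = T NAND F = T
c NAND e = F NAND T = T
c XOR (c NAND e) = F XOR T = T
NOT (c XOR (c NAND e)) = NOT T = F
(e NAND (e IFF NOT (((e XOR c) NAND (c NAND e)) NAND e))) NAND NOT (c XOR (c NAND e)) = T NAND F = T
NOT ((e NAND (e IFF NOT (((e XOR c) NAND (c NAND e)) NAND e))) NAND NOT (c XOR (c NAND e))) = NOT T = F
NOT NOT ((e NAND (e IFF NOT (((e XOR c) NAND (c NAND e)) NAND e))) NAND NOT (c XOR (c NAND e))) = NOT F = T
e NOR c = T NOR F = F
c XOR (e NOR c) = F XOR F = F
NOT NOT ((e NAND (e IFF NOT (((e XOR c) NAND (c NAND e)) NAND e))) NAND NOT (c XOR (c NAND e))) NOR (c XOR (e NOR c)) = T NOR F = F

F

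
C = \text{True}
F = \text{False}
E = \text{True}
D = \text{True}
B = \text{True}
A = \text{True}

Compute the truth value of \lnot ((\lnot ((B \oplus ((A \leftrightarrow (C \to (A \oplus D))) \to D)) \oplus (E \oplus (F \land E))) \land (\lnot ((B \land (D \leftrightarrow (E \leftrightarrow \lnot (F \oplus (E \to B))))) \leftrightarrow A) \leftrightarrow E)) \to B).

\text{False}

Substituting C=\text{True}, F=\text{False}, E=\text{True}, D=\text{True}, B=\text{True}, A=\text{True}:
A \oplus D = \text{True} \oplus \text{True} = \text{False}
C \to (A \oplus D) = \text{True} \to \text{False} = \text{False}
A \leftrightarrow (C \to (A \oplus D)) = \text{True} \leftrightarrow \text{False} = \text{False}
(A \leftrightarrow (C \to (A \oplus D))) \to D = \text{False} \to \text{True} = \text{True}
B \oplus ((A \leftrightarrow (C \to (A \oplus D))) \to D) = \text{True} \oplus \text{True} = \text{False}
F \land E = \text{False} \land \text{True} = \text{False}
E \oplus (F \land E) = \text{True} \oplus \text{False} = \text{True}
(B \oplus ((A \leftrightarrow (C \to (A \oplus D))) \to D)) \oplus (E \oplus (F \land E)) = \text{False} \oplus \text{True} = \text{True}
\lnot ((B \oplus ((A \leftrightarrow (C \to (A \oplus D))) \to D)) \oplus (E \oplus (F \land E))) = \lnot \text{True} = \text{False}
E \to B = \text{True} \to \text{True} = \text{True}
F \oplus (E \to B) = \text{False} \oplus \text{True} = \text{True}
\lnot (F \oplus (E \to B)) = \lnot \text{True} = \text{False}
E \leftrightarrow \lnot (F \oplus (E \to B)) = \text{True} \leftrightarrow \text{False} = \text{False}
D \leftrightarrow (E \leftrightarrow \lnot (F \oplus (E \to B))) = \text{True} \leftrightarrow \text{False} = \text{False}
B \land (D \leftrightarrow (E \leftrightarrow \lnot (F \oplus (E \to B)))) = \text{True} \land \text{False} = \text{False}
(B \land (D \leftrightarrow (E \leftrightarrow \lnot (F \oplus (E \to B))))) \leftrightarrow A = \text{False} \leftrightarrow \text{True} = \text{False}
\lnot ((B \land (D \leftrightarrow (E \leftrightarrow \lnot (F \oplus (E \to B))))) \leftrightarrow A) = \lnot \text{False} = \text{True}
\lnot ((B \land (D \leftrightarrow (E \leftrightarrow \lnot (F \oplus (E \to B))))) \leftrightarrow A) \leftrightarrow E = \text{True} \leftrightarrow \text{True} = \text{True}
\lnot ((B \oplus ((A \leftrightarrow (C \to (A \oplus D))) \to D)) \oplus (E \oplus (F \land E))) \land (\lnot ((B \land (D \leftrightarrow (E \leftrightarrow \lnot (F \oplus (E \to B))))) \leftrightarrow A) \leftrightarrow E) = \text{False} \land \text{True} = \text{False}
(\lnot ((B \oplus ((A \leftrightarrow (C \to (A \oplus D))) \to D)) \oplus (E \oplus (F \land E))) \land (\lnot ((B \land (D \leftrightarrow (E \leftrightarrow \lnot (F \oplus (E \to B))))) \leftrightarrow A) \leftrightarrow E)) \to B = \text{False} \to \text{True} = \text{True}
\lnot ((\lnot ((B \oplus ((A \leftrightarrow (C \to (A \oplus D))) \to D)) \oplus (E \oplus (F \land E))) \land (\lnot ((B \land (D \leftrightarrow (E \leftrightarrow \lnot (F \oplus (E \to B))))) \leftrightarrow A) \leftrightarrow E)) \to B) = \lnot \text{True} = \text{False}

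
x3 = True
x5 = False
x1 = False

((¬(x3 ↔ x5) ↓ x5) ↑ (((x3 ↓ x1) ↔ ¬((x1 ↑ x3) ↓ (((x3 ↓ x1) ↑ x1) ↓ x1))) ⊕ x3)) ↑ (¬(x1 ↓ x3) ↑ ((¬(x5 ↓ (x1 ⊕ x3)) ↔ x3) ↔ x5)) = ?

Substituting x3=True, x5=False, x1=False:
x3 ↔ x5 = True ↔ False = False
¬(x3 ↔ x5) = ¬False = True
¬(x3 ↔ x5) ↓ x5 = True ↓ False = False
x3 ↓ x1 = True ↓ False = False
x1 ↑ x3 = False ↑ True = True
x3 ↓ x1 = True ↓ False = False
(x3 ↓ x1) ↑ x1 = False ↑ False = True
((x3 ↓ x1) ↑ x1) ↓ x1 = True ↓ False = False
(x1 ↑ x3) ↓ (((x3 ↓ x1) ↑ x1) ↓ x1) = True ↓ False = False
¬((x1 ↑ x3) ↓ (((x3 ↓ x1) ↑ x1) ↓ x1)) = ¬False = True
(x3 ↓ x1) ↔ ¬((x1 ↑ x3) ↓ (((x3 ↓ x1) ↑ x1) ↓ x1)) = False ↔ True = False
((x3 ↓ x1) ↔ ¬((x1 ↑ x3) ↓ (((x3 ↓ x1) ↑ x1) ↓ x1))) ⊕ x3 = False ⊕ True = True
(¬(x3 ↔ x5) ↓ x5) ↑ (((x3 ↓ x1) ↔ ¬((x1 ↑ x3) ↓ (((x3 ↓ x1) ↑ x1) ↓ x1))) ⊕ x3) = False ↑ True = True
x1 ↓ x3 = False ↓ True = False
¬(x1 ↓ x3) = ¬False = True
x1 ⊕ x3 = False ⊕ True = True
x5 ↓ (x1 ⊕ x3) = False ↓ True = False
¬(x5 ↓ (x1 ⊕ x3)) = ¬False = True
¬(x5 ↓ (x1 ⊕ x3)) ↔ x3 = True ↔ True = True
(¬(x5 ↓ (x1 ⊕ x3)) ↔ x3) ↔ x5 = True ↔ False = False
¬(x1 ↓ x3) ↑ ((¬(x5 ↓ (x1 ⊕ x3)) ↔ x3) ↔ x5) = True ↑ False = True
((¬(x3 ↔ x5) ↓ x5) ↑ (((x3 ↓ x1) ↔ ¬((x1 ↑ x3) ↓ (((x3 ↓ x1) ↑ x1) ↓ x1))) ⊕ x3)) ↑ (¬(x1 ↓ x3) ↑ ((¬(x5 ↓ (x1 ⊕ x3)) ↔ x3) ↔ x5)) = True ↑ True = False

False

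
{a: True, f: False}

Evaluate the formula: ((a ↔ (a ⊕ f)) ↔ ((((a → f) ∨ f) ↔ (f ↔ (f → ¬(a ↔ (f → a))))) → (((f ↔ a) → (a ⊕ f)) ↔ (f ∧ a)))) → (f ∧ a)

True

Substituting a=True, f=False:
a ⊕ f = True ⊕ False = True
a ↔ (a ⊕ f) = True ↔ True = True
a → f = True → False = False
(a → f) ∨ f = False ∨ False = False
f → a = False → True = True
a ↔ (f → a) = True ↔ True = True
¬(a ↔ (f → a)) = ¬True = False
f → ¬(a ↔ (f → a)) = False → False = True
f ↔ (f → ¬(a ↔ (f → a))) = False ↔ True = False
((a → f) ∨ f) ↔ (f ↔ (f → ¬(a ↔ (f → a)))) = False ↔ False = True
f ↔ a = False ↔ True = False
a ⊕ f = True ⊕ False = True
(f ↔ a) → (a ⊕ f) = False → True = True
f ∧ a = False ∧ True = False
((f ↔ a) → (a ⊕ f)) ↔ (f ∧ a) = True ↔ False = False
(((a → f) ∨ f) ↔ (f ↔ (f → ¬(a ↔ (f → a))))) → (((f ↔ a) → (a ⊕ f)) ↔ (f ∧ a)) = True → False = False
(a ↔ (a ⊕ f)) ↔ ((((a → f) ∨ f) ↔ (f ↔ (f → ¬(a ↔ (f → a))))) → (((f ↔ a) → (a ⊕ f)) ↔ (f ∧ a))) = True ↔ False = False
f ∧ a = False ∧ True = False
((a ↔ (a ⊕ f)) ↔ ((((a → f) ∨ f) ↔ (f ↔ (f → ¬(a ↔ (f → a))))) → (((f ↔ a) → (a ⊕ f)) ↔ (f ∧ a)))) → (f ∧ a) = False → False = True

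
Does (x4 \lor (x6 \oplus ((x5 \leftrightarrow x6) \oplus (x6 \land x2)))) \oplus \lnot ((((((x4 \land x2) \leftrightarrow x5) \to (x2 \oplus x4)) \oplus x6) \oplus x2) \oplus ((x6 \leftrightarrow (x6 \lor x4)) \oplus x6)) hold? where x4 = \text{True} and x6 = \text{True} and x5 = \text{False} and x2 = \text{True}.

Substituting x4=\text{True}, x6=\text{True}, x5=\text{False}, x2=\text{True}:
x5 \leftrightarrow x6 = \text{False} \leftrightarrow \text{True} = \text{False}
x6 \land x2 = \text{True} \land \text{True} = \text{True}
(x5 \leftrightarrow x6) \oplus (x6 \land x2) = \text{False} \oplus \text{True} = \text{True}
x6 \oplus ((x5 \leftrightarrow x6) \oplus (x6 \land x2)) = \text{True} \oplus \text{True} = \text{False}
x4 \lor (x6 \oplus ((x5 \leftrightarrow x6) \oplus (x6 \land x2))) = \text{True} \lor \text{False} = \text{True}
x4 \land x2 = \text{True} \land \text{True} = \text{True}
(x4 \land x2) \leftrightarrow x5 = \text{True} \leftrightarrow \text{False} = \text{False}
x2 \oplus x4 = \text{True} \oplus \text{True} = \text{False}
((x4 \land x2) \leftrightarrow x5) \to (x2 \oplus x4) = \text{False} \to \text{False} = \text{True}
(((x4 \land x2) \leftrightarrow x5) \to (x2 \oplus x4)) \oplus x6 = \text{True} \oplus \text{True} = \text{False}
((((x4 \land x2) \leftrightarrow x5) \to (x2 \oplus x4)) \oplus x6) \oplus x2 = \text{False} \oplus \text{True} = \text{True}
x6 \lor x4 = \text{True} \lor \text{True} = \text{True}
x6 \leftrightarrow (x6 \lor x4) = \text{True} \leftrightarrow \text{True} = \text{True}
(x6 \leftrightarrow (x6 \lor x4)) \oplus x6 = \text{True} \oplus \text{True} = \text{False}
(((((x4 \land x2) \leftrightarrow x5) \to (x2 \oplus x4)) \oplus x6) \oplus x2) \oplus ((x6 \leftrightarrow (x6 \lor x4)) \oplus x6) = \text{True} \oplus \text{False} = \text{True}
\lnot ((((((x4 \land x2) \leftrightarrow x5) \to (x2 \oplus x4)) \oplus x6) \oplus x2) \oplus ((x6 \leftrightarrow (x6 \lor x4)) \oplus x6)) = \lnot \text{True} = \text{False}
(x4 \lor (x6 \oplus ((x5 \leftrightarrow x6) \oplus (x6 \land x2)))) \oplus \lnot ((((((x4 \land x2) \leftrightarrow x5) \to (x2 \oplus x4)) \oplus x6) \oplus x2) \oplus ((x6 \leftrightarrow (x6 \lor x4)) \oplus x6)) = \text{True} \oplus \text{False} = \text{True}

\text{True}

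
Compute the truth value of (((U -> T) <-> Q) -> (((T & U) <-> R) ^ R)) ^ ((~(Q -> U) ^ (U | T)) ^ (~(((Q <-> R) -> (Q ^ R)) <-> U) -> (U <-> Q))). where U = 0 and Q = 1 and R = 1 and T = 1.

Substituting U=0, Q=1, R=1, T=1:
U -> T = 0 -> 1 = 1
(U -> T) <-> Q = 1 <-> 1 = 1
T & U = 1 & 0 = 0
(T & U) <-> R = 0 <-> 1 = 0
((T & U) <-> R) ^ R = 0 ^ 1 = 1
((U -> T) <-> Q) -> (((T & U) <-> R) ^ R) = 1 -> 1 = 1
Q -> U = 1 -> 0 = 0
~(Q -> U) = ~0 = 1
U | T = 0 | 1 = 1
~(Q -> U) ^ (U | T) = 1 ^ 1 = 0
Q <-> R = 1 <-> 1 = 1
Q ^ R = 1 ^ 1 = 0
(Q <-> R) -> (Q ^ R) = 1 -> 0 = 0
((Q <-> R) -> (Q ^ R)) <-> U = 0 <-> 0 = 1
~(((Q <-> R) -> (Q ^ R)) <-> U) = ~1 = 0
U <-> Q = 0 <-> 1 = 0
~(((Q <-> R) -> (Q ^ R)) <-> U) -> (U <-> Q) = 0 -> 0 = 1
(~(Q -> U) ^ (U | T)) ^ (~(((Q <-> R) -> (Q ^ R)) <-> U) -> (U <-> Q)) = 0 ^ 1 = 1
(((U -> T) <-> Q) -> (((T & U) <-> R) ^ R)) ^ ((~(Q -> U) ^ (U | T)) ^ (~(((Q <-> R) -> (Q ^ R)) <-> U) -> (U <-> Q))) = 1 ^ 1 = 0

0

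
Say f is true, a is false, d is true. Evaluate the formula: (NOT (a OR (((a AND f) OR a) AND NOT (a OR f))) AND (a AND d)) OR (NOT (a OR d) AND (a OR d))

a AND f = False AND True = False
(a AND f) OR a = False OR False = False
a OR f = False OR True = True
NOT (a OR f) = NOT True = False
((a AND f) OR a) AND NOT (a OR f) = False AND False = False
a OR (((a AND f) OR a) AND NOT (a OR f)) = False OR False = False
NOT (a OR (((a AND f) OR a) AND NOT (a OR f))) = NOT False = True
a AND d = False AND True = False
NOT (a OR (((a AND f) OR a) AND NOT (a OR f))) AND (a AND d) = True AND False = False
a OR d = False OR True = True
NOT (a OR d) = NOT True = False
a OR d = False OR True = True
NOT (a OR d) AND (a OR d) = False AND True = False
(NOT (a OR (((a AND f) OR a) AND NOT (a OR f))) AND (a AND d)) OR (NOT (a OR d) AND (a OR d)) = False OR False = False

False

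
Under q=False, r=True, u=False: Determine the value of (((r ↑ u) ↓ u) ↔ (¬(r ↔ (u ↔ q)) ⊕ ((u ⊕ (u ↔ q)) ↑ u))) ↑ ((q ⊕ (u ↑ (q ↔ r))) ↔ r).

r ↑ u = True ↑ False = True
(r ↑ u) ↓ u = True ↓ False = False
u ↔ q = False ↔ False = True
r ↔ (u ↔ q) = True ↔ True = True
¬(r ↔ (u ↔ q)) = ¬True = False
u ↔ q = False ↔ False = True
u ⊕ (u ↔ q) = False ⊕ True = True
(u ⊕ (u ↔ q)) ↑ u = True ↑ False = True
¬(r ↔ (u ↔ q)) ⊕ ((u ⊕ (u ↔ q)) ↑ u) = False ⊕ True = True
((r ↑ u) ↓ u) ↔ (¬(r ↔ (u ↔ q)) ⊕ ((u ⊕ (u ↔ q)) ↑ u)) = False ↔ True = False
q ↔ r = False ↔ True = False
u ↑ (q ↔ r) = False ↑ False = True
q ⊕ (u ↑ (q ↔ r)) = False ⊕ True = True
(q ⊕ (u ↑ (q ↔ r))) ↔ r = True ↔ True = True
(((r ↑ u) ↓ u) ↔ (¬(r ↔ (u ↔ q)) ⊕ ((u ⊕ (u ↔ q)) ↑ u))) ↑ ((q ⊕ (u ↑ (q ↔ r))) ↔ r) = False ↑ True = True

True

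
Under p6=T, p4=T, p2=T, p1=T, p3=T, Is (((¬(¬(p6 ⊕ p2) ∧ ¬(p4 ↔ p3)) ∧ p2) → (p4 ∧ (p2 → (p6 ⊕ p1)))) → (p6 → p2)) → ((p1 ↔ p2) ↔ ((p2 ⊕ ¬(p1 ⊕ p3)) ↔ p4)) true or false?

F

p6 ⊕ p2 = T ⊕ T = F
¬(p6 ⊕ p2) = ¬F = T
p4 ↔ p3 = T ↔ T = T
¬(p4 ↔ p3) = ¬T = F
¬(p6 ⊕ p2) ∧ ¬(p4 ↔ p3) = T ∧ F = F
¬(¬(p6 ⊕ p2) ∧ ¬(p4 ↔ p3)) = ¬F = T
¬(¬(p6 ⊕ p2) ∧ ¬(p4 ↔ p3)) ∧ p2 = T ∧ T = T
p6 ⊕ p1 = T ⊕ T = F
p2 → (p6 ⊕ p1) = T → F = F
p4 ∧ (p2 → (p6 ⊕ p1)) = T ∧ F = F
(¬(¬(p6 ⊕ p2) ∧ ¬(p4 ↔ p3)) ∧ p2) → (p4 ∧ (p2 → (p6 ⊕ p1))) = T → F = F
p6 → p2 = T → T = T
((¬(¬(p6 ⊕ p2) ∧ ¬(p4 ↔ p3)) ∧ p2) → (p4 ∧ (p2 → (p6 ⊕ p1)))) → (p6 → p2) = F → T = T
p1 ↔ p2 = T ↔ T = T
p1 ⊕ p3 = T ⊕ T = F
¬(p1 ⊕ p3) = ¬F = T
p2 ⊕ ¬(p1 ⊕ p3) = T ⊕ T = F
(p2 ⊕ ¬(p1 ⊕ p3)) ↔ p4 = F ↔ T = F
(p1 ↔ p2) ↔ ((p2 ⊕ ¬(p1 ⊕ p3)) ↔ p4) = T ↔ F = F
(((¬(¬(p6 ⊕ p2) ∧ ¬(p4 ↔ p3)) ∧ p2) → (p4 ∧ (p2 → (p6 ⊕ p1)))) → (p6 → p2)) → ((p1 ↔ p2) ↔ ((p2 ⊕ ¬(p1 ⊕ p3)) ↔ p4)) = T → F = F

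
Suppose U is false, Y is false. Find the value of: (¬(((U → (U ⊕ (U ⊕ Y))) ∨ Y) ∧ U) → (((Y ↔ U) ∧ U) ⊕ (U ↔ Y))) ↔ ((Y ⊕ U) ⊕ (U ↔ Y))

T

Substituting U=F, Y=F:
U ⊕ Y = F ⊕ F = F
U ⊕ (U ⊕ Y) = F ⊕ F = F
U → (U ⊕ (U ⊕ Y)) = F → F = T
(U → (U ⊕ (U ⊕ Y))) ∨ Y = T ∨ F = T
((U → (U ⊕ (U ⊕ Y))) ∨ Y) ∧ U = T ∧ F = F
¬(((U → (U ⊕ (U ⊕ Y))) ∨ Y) ∧ U) = ¬F = T
Y ↔ U = F ↔ F = T
(Y ↔ U) ∧ U = T ∧ F = F
U ↔ Y = F ↔ F = T
((Y ↔ U) ∧ U) ⊕ (U ↔ Y) = F ⊕ T = T
¬(((U → (U ⊕ (U ⊕ Y))) ∨ Y) ∧ U) → (((Y ↔ U) ∧ U) ⊕ (U ↔ Y)) = T → T = T
Y ⊕ U = F ⊕ F = F
U ↔ Y = F ↔ F = T
(Y ⊕ U) ⊕ (U ↔ Y) = F ⊕ T = T
(¬(((U → (U ⊕ (U ⊕ Y))) ∨ Y) ∧ U) → (((Y ↔ U) ∧ U) ⊕ (U ↔ Y))) ↔ ((Y ⊕ U) ⊕ (U ↔ Y)) = T ↔ T = T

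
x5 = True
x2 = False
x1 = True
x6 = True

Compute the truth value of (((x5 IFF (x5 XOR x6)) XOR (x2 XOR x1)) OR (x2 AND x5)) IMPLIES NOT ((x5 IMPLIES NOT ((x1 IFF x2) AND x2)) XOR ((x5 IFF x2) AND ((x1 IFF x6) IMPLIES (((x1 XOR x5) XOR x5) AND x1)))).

x5 XOR x6 = True XOR True = False
x5 IFF (x5 XOR x6) = True IFF False = False
x2 XOR x1 = False XOR True = True
(x5 IFF (x5 XOR x6)) XOR (x2 XOR x1) = False XOR True = True
x2 AND x5 = False AND True = False
((x5 IFF (x5 XOR x6)) XOR (x2 XOR x1)) OR (x2 AND x5) = True OR False = True
x1 IFF x2 = True IFF False = False
(x1 IFF x2) AND x2 = False AND False = False
NOT ((x1 IFF x2) AND x2) = NOT False = True
x5 IMPLIES NOT ((x1 IFF x2) AND x2) = True IMPLIES True = True
x5 IFF x2 = True IFF False = False
x1 IFF x6 = True IFF True = True
x1 XOR x5 = True XOR True = False
(x1 XOR x5) XOR x5 = False XOR True = True
((x1 XOR x5) XOR x5) AND x1 = True AND True = True
(x1 IFF x6) IMPLIES (((x1 XOR x5) XOR x5) AND x1) = True IMPLIES True = True
(x5 IFF x2) AND ((x1 IFF x6) IMPLIES (((x1 XOR x5) XOR x5) AND x1)) = False AND True = False
(x5 IMPLIES NOT ((x1 IFF x2) AND x2)) XOR ((x5 IFF x2) AND ((x1 IFF x6) IMPLIES (((x1 XOR x5) XOR x5) AND x1))) = True XOR False = True
NOT ((x5 IMPLIES NOT ((x1 IFF x2) AND x2)) XOR ((x5 IFF x2) AND ((x1 IFF x6) IMPLIES (((x1 XOR x5) XOR x5) AND x1)))) = NOT True = False
(((x5 IFF (x5 XOR x6)) XOR (x2 XOR x1)) OR (x2 AND x5)) IMPLIES NOT ((x5 IMPLIES NOT ((x1 IFF x2) AND x2)) XOR ((x5 IFF x2) AND ((x1 IFF x6) IMPLIES (((x1 XOR x5) XOR x5) AND x1)))) = True IMPLIES False = False

False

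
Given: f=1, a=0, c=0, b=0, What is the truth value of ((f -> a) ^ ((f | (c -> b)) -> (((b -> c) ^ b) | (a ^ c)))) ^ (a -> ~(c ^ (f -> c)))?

0

f -> a = 1 -> 0 = 0
c -> b = 0 -> 0 = 1
f | (c -> b) = 1 | 1 = 1
b -> c = 0 -> 0 = 1
(b -> c) ^ b = 1 ^ 0 = 1
a ^ c = 0 ^ 0 = 0
((b -> c) ^ b) | (a ^ c) = 1 | 0 = 1
(f | (c -> b)) -> (((b -> c) ^ b) | (a ^ c)) = 1 -> 1 = 1
(f -> a) ^ ((f | (c -> b)) -> (((b -> c) ^ b) | (a ^ c))) = 0 ^ 1 = 1
f -> c = 1 -> 0 = 0
c ^ (f -> c) = 0 ^ 0 = 0
~(c ^ (f -> c)) = ~0 = 1
a -> ~(c ^ (f -> c)) = 0 -> 1 = 1
((f -> a) ^ ((f | (c -> b)) -> (((b -> c) ^ b) | (a ^ c)))) ^ (a -> ~(c ^ (f -> c))) = 1 ^ 1 = 0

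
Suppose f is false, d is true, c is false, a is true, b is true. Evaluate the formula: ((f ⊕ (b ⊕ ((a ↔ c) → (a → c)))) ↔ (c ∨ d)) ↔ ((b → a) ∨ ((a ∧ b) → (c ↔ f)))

a ↔ c = T ↔ F = F
a → c = T → F = F
(a ↔ c) → (a → c) = F → F = T
b ⊕ ((a ↔ c) → (a → c)) = T ⊕ T = F
f ⊕ (b ⊕ ((a ↔ c) → (a → c))) = F ⊕ F = F
c ∨ d = F ∨ T = T
(f ⊕ (b ⊕ ((a ↔ c) → (a → c)))) ↔ (c ∨ d) = F ↔ T = F
b → a = T → T = T
a ∧ b = T ∧ T = T
c ↔ f = F ↔ F = T
(a ∧ b) → (c ↔ f) = T → T = T
(b → a) ∨ ((a ∧ b) → (c ↔ f)) = T ∨ T = T
((f ⊕ (b ⊕ ((a ↔ c) → (a → c)))) ↔ (c ∨ d)) ↔ ((b → a) ∨ ((a ∧ b) → (c ↔ f))) = F ↔ T = F

F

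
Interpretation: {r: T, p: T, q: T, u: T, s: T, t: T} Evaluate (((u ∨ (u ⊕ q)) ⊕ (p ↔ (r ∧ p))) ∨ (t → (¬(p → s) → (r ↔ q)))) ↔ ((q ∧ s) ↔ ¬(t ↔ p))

F

u ⊕ q = T ⊕ T = F
u ∨ (u ⊕ q) = T ∨ F = T
r ∧ p = T ∧ T = T
p ↔ (r ∧ p) = T ↔ T = T
(u ∨ (u ⊕ q)) ⊕ (p ↔ (r ∧ p)) = T ⊕ T = F
p → s = T → T = T
¬(p → s) = ¬T = F
r ↔ q = T ↔ T = T
¬(p → s) → (r ↔ q) = F → T = T
t → (¬(p → s) → (r ↔ q)) = T → T = T
((u ∨ (u ⊕ q)) ⊕ (p ↔ (r ∧ p))) ∨ (t → (¬(p → s) → (r ↔ q))) = F ∨ T = T
q ∧ s = T ∧ T = T
t ↔ p = T ↔ T = T
¬(t ↔ p) = ¬T = F
(q ∧ s) ↔ ¬(t ↔ p) = T ↔ F = F
(((u ∨ (u ⊕ q)) ⊕ (p ↔ (r ∧ p))) ∨ (t → (¬(p → s) → (r ↔ q)))) ↔ ((q ∧ s) ↔ ¬(t ↔ p)) = T ↔ F = F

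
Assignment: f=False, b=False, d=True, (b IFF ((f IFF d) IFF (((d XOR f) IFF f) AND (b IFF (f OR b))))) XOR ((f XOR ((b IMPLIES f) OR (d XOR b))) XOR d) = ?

Substituting f=False, b=False, d=True:
f IFF d = False IFF True = False
d XOR f = True XOR False = True
(d XOR f) IFF f = True IFF False = False
f OR b = False OR False = False
b IFF (f OR b) = False IFF False = True
((d XOR f) IFF f) AND (b IFF (f OR b)) = False AND True = False
(f IFF d) IFF (((d XOR f) IFF f) AND (b IFF (f OR b))) = False IFF False = True
b IFF ((f IFF d) IFF (((d XOR f) IFF f) AND (b IFF (f OR b)))) = False IFF True = False
b IMPLIES f = False IMPLIES False = True
d XOR b = True XOR False = True
(b IMPLIES f) OR (d XOR b) = True OR True = True
f XOR ((b IMPLIES f) OR (d XOR b)) = False XOR True = True
(f XOR ((b IMPLIES f) OR (d XOR b))) XOR d = True XOR True = False
(b IFF ((f IFF d) IFF (((d XOR f) IFF f) AND (b IFF (f OR b))))) XOR ((f XOR ((b IMPLIES f) OR (d XOR b))) XOR d) = False XOR False = False

False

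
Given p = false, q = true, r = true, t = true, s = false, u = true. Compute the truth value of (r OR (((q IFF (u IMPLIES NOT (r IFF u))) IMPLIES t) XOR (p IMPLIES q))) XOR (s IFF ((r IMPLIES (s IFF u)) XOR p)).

Substituting p=false, q=true, r=true, t=true, s=false, u=true:
r IFF u = true IFF true = true
NOT (r IFF u) = NOT true = false
u IMPLIES NOT (r IFF u) = true IMPLIES false = false
q IFF (u IMPLIES NOT (r IFF u)) = true IFF false = false
(q IFF (u IMPLIES NOT (r IFF u))) IMPLIES t = false IMPLIES true = true
p IMPLIES q = false IMPLIES true = true
((q IFF (u IMPLIES NOT (r IFF u))) IMPLIES t) XOR (p IMPLIES q) = true XOR true = false
r OR (((q IFF (u IMPLIES NOT (r IFF u))) IMPLIES t) XOR (p IMPLIES q)) = true OR false = true
s IFF u = false IFF true = false
r IMPLIES (s IFF u) = true IMPLIES false = false
(r IMPLIES (s IFF u)) XOR p = false XOR false = false
s IFF ((r IMPLIES (s IFF u)) XOR p) = false IFF false = true
(r OR (((q IFF (u IMPLIES NOT (r IFF u))) IMPLIES t) XOR (p IMPLIES q))) XOR (s IFF ((r IMPLIES (s IFF u)) XOR p)) = true XOR true = false

false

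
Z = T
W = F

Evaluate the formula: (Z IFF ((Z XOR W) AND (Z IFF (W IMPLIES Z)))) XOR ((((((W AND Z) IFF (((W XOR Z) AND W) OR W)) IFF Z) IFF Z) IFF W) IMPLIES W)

Z XOR W = T XOR F = T
W IMPLIES Z = F IMPLIES T = T
Z IFF (W IMPLIES Z) = T IFF T = T
(Z XOR W) AND (Z IFF (W IMPLIES Z)) = T AND T = T
Z IFF ((Z XOR W) AND (Z IFF (W IMPLIES Z))) = T IFF T = T
W AND Z = F AND T = F
W XOR Z = F XOR T = T
(W XOR Z) AND W = T AND F = F
((W XOR Z) AND W) OR W = F OR F = F
(W AND Z) IFF (((W XOR Z) AND W) OR W) = F IFF F = T
((W AND Z) IFF (((W XOR Z) AND W) OR W)) IFF Z = T IFF T = T
(((W AND Z) IFF (((W XOR Z) AND W) OR W)) IFF Z) IFF Z = T IFF T = T
((((W AND Z) IFF (((W XOR Z) AND W) OR W)) IFF Z) IFF Z) IFF W = T IFF F = F
(((((W AND Z) IFF (((W XOR Z) AND W) OR W)) IFF Z) IFF Z) IFF W) IMPLIES W = F IMPLIES F = T
(Z IFF ((Z XOR W) AND (Z IFF (W IMPLIES Z)))) XOR ((((((W AND Z) IFF (((W XOR Z) AND W) OR W)) IFF Z) IFF Z) IFF W) IMPLIES W) = T XOR T = F

F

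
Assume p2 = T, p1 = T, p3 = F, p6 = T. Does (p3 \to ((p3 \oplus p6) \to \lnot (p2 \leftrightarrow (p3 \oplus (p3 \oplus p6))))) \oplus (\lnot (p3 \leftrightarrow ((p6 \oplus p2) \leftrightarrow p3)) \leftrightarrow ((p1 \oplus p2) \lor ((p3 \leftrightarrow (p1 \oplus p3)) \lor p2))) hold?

p3 \oplus p6 = F \oplus T = T
p3 \oplus p6 = F \oplus T = T
p3 \oplus (p3 \oplus p6) = F \oplus T = T
p2 \leftrightarrow (p3 \oplus (p3 \oplus p6)) = T \leftrightarrow T = T
\lnot (p2 \leftrightarrow (p3 \oplus (p3 \oplus p6))) = \lnot T = F
(p3 \oplus p6) \to \lnot (p2 \leftrightarrow (p3 \oplus (p3 \oplus p6))) = T \to F = F
p3 \to ((p3 \oplus p6) \to \lnot (p2 \leftrightarrow (p3 \oplus (p3 \oplus p6)))) = F \to F = T
p6 \oplus p2 = T \oplus T = F
(p6 \oplus p2) \leftrightarrow p3 = F \leftrightarrow F = T
p3 \leftrightarrow ((p6 \oplus p2) \leftrightarrow p3) = F \leftrightarrow T = F
\lnot (p3 \leftrightarrow ((p6 \oplus p2) \leftrightarrow p3)) = \lnot F = T
p1 \oplus p2 = T \oplus T = F
p1 \oplus p3 = T \oplus F = T
p3 \leftrightarrow (p1 \oplus p3) = F \leftrightarrow T = F
(p3 \leftrightarrow (p1 \oplus p3)) \lor p2 = F \lor T = T
(p1 \oplus p2) \lor ((p3 \leftrightarrow (p1 \oplus p3)) \lor p2) = F \lor T = T
\lnot (p3 \leftrightarrow ((p6 \oplus p2) \leftrightarrow p3)) \leftrightarrow ((p1 \oplus p2) \lor ((p3 \leftrightarrow (p1 \oplus p3)) \lor p2)) = T \leftrightarrow T = T
(p3 \to ((p3 \oplus p6) \to \lnot (p2 \leftrightarrow (p3 \oplus (p3 \oplus p6))))) \oplus (\lnot (p3 \leftrightarrow ((p6 \oplus p2) \leftrightarrow p3)) \leftrightarrow ((p1 \oplus p2) \lor ((p3 \leftrightarrow (p1 \oplus p3)) \lor p2))) = T \oplus T = F

F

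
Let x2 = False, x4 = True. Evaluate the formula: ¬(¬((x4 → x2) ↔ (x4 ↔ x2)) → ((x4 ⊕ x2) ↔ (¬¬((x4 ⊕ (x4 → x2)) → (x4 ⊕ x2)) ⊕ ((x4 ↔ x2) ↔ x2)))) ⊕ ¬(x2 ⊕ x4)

False

x4 → x2 = True → False = False
x4 ↔ x2 = True ↔ False = False
(x4 → x2) ↔ (x4 ↔ x2) = False ↔ False = True
¬((x4 → x2) ↔ (x4 ↔ x2)) = ¬True = False
x4 ⊕ x2 = True ⊕ False = True
x4 → x2 = True → False = False
x4 ⊕ (x4 → x2) = True ⊕ False = True
x4 ⊕ x2 = True ⊕ False = True
(x4 ⊕ (x4 → x2)) → (x4 ⊕ x2) = True → True = True
¬((x4 ⊕ (x4 → x2)) → (x4 ⊕ x2)) = ¬True = False
¬¬((x4 ⊕ (x4 → x2)) → (x4 ⊕ x2)) = ¬False = True
x4 ↔ x2 = True ↔ False = False
(x4 ↔ x2) ↔ x2 = False ↔ False = True
¬¬((x4 ⊕ (x4 → x2)) → (x4 ⊕ x2)) ⊕ ((x4 ↔ x2) ↔ x2) = True ⊕ True = False
(x4 ⊕ x2) ↔ (¬¬((x4 ⊕ (x4 → x2)) → (x4 ⊕ x2)) ⊕ ((x4 ↔ x2) ↔ x2)) = True ↔ False = False
¬((x4 → x2) ↔ (x4 ↔ x2)) → ((x4 ⊕ x2) ↔ (¬¬((x4 ⊕ (x4 → x2)) → (x4 ⊕ x2)) ⊕ ((x4 ↔ x2) ↔ x2))) = False → False = True
¬(¬((x4 → x2) ↔ (x4 ↔ x2)) → ((x4 ⊕ x2) ↔ (¬¬((x4 ⊕ (x4 → x2)) → (x4 ⊕ x2)) ⊕ ((x4 ↔ x2) ↔ x2)))) = ¬True = False
x2 ⊕ x4 = False ⊕ True = True
¬(x2 ⊕ x4) = ¬True = False
¬(¬((x4 → x2) ↔ (x4 ↔ x2)) → ((x4 ⊕ x2) ↔ (¬¬((x4 ⊕ (x4 → x2)) → (x4 ⊕ x2)) ⊕ ((x4 ↔ x2) ↔ x2)))) ⊕ ¬(x2 ⊕ x4) = False ⊕ False = False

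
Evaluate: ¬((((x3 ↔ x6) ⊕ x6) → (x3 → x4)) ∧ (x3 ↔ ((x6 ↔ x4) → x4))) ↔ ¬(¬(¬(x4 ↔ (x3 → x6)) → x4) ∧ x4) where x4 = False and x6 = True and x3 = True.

False

x3 ↔ x6 = True ↔ True = True
(x3 ↔ x6) ⊕ x6 = True ⊕ True = False
x3 → x4 = True → False = False
((x3 ↔ x6) ⊕ x6) → (x3 → x4) = False → False = True
x6 ↔ x4 = True ↔ False = False
(x6 ↔ x4) → x4 = False → False = True
x3 ↔ ((x6 ↔ x4) → x4) = True ↔ True = True
(((x3 ↔ x6) ⊕ x6) → (x3 → x4)) ∧ (x3 ↔ ((x6 ↔ x4) → x4)) = True ∧ True = True
¬((((x3 ↔ x6) ⊕ x6) → (x3 → x4)) ∧ (x3 ↔ ((x6 ↔ x4) → x4))) = ¬True = False
x3 → x6 = True → True = True
x4 ↔ (x3 → x6) = False ↔ True = False
¬(x4 ↔ (x3 → x6)) = ¬False = True
¬(x4 ↔ (x3 → x6)) → x4 = True → False = False
¬(¬(x4 ↔ (x3 → x6)) → x4) = ¬False = True
¬(¬(x4 ↔ (x3 → x6)) → x4) ∧ x4 = True ∧ False = False
¬(¬(¬(x4 ↔ (x3 → x6)) → x4) ∧ x4) = ¬False = True
¬((((x3 ↔ x6) ⊕ x6) → (x3 → x4)) ∧ (x3 ↔ ((x6 ↔ x4) → x4))) ↔ ¬(¬(¬(x4 ↔ (x3 → x6)) → x4) ∧ x4) = False ↔ True = False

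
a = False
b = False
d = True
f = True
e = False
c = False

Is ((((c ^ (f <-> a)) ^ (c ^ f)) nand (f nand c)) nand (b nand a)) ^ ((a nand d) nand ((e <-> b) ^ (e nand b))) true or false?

f <-> a = True <-> False = False
c ^ (f <-> a) = False ^ False = False
c ^ f = False ^ True = True
(c ^ (f <-> a)) ^ (c ^ f) = False ^ True = True
f nand c = True nand False = True
((c ^ (f <-> a)) ^ (c ^ f)) nand (f nand c) = True nand True = False
b nand a = False nand False = True
(((c ^ (f <-> a)) ^ (c ^ f)) nand (f nand c)) nand (b nand a) = False nand True = True
a nand d = False nand True = True
e <-> b = False <-> False = True
e nand b = False nand False = True
(e <-> b) ^ (e nand b) = True ^ True = False
(a nand d) nand ((e <-> b) ^ (e nand b)) = True nand False = True
((((c ^ (f <-> a)) ^ (c ^ f)) nand (f nand c)) nand (b nand a)) ^ ((a nand d) nand ((e <-> b) ^ (e nand b))) = True ^ True = False

False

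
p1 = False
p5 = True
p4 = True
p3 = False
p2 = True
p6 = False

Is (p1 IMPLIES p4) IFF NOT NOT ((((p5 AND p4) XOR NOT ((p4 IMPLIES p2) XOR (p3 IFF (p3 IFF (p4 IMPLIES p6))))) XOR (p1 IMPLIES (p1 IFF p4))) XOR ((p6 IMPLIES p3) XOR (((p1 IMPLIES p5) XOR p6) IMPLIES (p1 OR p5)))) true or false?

Substituting p1=False, p5=True, p4=True, p3=False, p2=True, p6=False:
p1 IMPLIES p4 = False IMPLIES True = True
p5 AND p4 = True AND True = True
p4 IMPLIES p2 = True IMPLIES True = True
p4 IMPLIES p6 = True IMPLIES False = False
p3 IFF (p4 IMPLIES p6) = False IFF False = True
p3 IFF (p3 IFF (p4 IMPLIES p6)) = False IFF True = False
(p4 IMPLIES p2) XOR (p3 IFF (p3 IFF (p4 IMPLIES p6))) = True XOR False = True
NOT ((p4 IMPLIES p2) XOR (p3 IFF (p3 IFF (p4 IMPLIES p6)))) = NOT True = False
(p5 AND p4) XOR NOT ((p4 IMPLIES p2) XOR (p3 IFF (p3 IFF (p4 IMPLIES p6)))) = True XOR False = True
p1 IFF p4 = False IFF True = False
p1 IMPLIES (p1 IFF p4) = False IMPLIES False = True
((p5 AND p4) XOR NOT ((p4 IMPLIES p2) XOR (p3 IFF (p3 IFF (p4 IMPLIES p6))))) XOR (p1 IMPLIES (p1 IFF p4)) = True XOR True = False
p6 IMPLIES p3 = False IMPLIES False = True
p1 IMPLIES p5 = False IMPLIES True = True
(p1 IMPLIES p5) XOR p6 = True XOR False = True
p1 OR p5 = False OR True = True
((p1 IMPLIES p5) XOR p6) IMPLIES (p1 OR p5) = True IMPLIES True = True
(p6 IMPLIES p3) XOR (((p1 IMPLIES p5) XOR p6) IMPLIES (p1 OR p5)) = True XOR True = False
(((p5 AND p4) XOR NOT ((p4 IMPLIES p2) XOR (p3 IFF (p3 IFF (p4 IMPLIES p6))))) XOR (p1 IMPLIES (p1 IFF p4))) XOR ((p6 IMPLIES p3) XOR (((p1 IMPLIES p5) XOR p6) IMPLIES (p1 OR p5))) = False XOR False = False
NOT ((((p5 AND p4) XOR NOT ((p4 IMPLIES p2) XOR (p3 IFF (p3 IFF (p4 IMPLIES p6))))) XOR (p1 IMPLIES (p1 IFF p4))) XOR ((p6 IMPLIES p3) XOR (((p1 IMPLIES p5) XOR p6) IMPLIES (p1 OR p5)))) = NOT False = True
NOT NOT ((((p5 AND p4) XOR NOT ((p4 IMPLIES p2) XOR (p3 IFF (p3 IFF (p4 IMPLIES p6))))) XOR (p1 IMPLIES (p1 IFF p4))) XOR ((p6 IMPLIES p3) XOR (((p1 IMPLIES p5) XOR p6) IMPLIES (p1 OR p5)))) = NOT True = False
(p1 IMPLIES p4) IFF NOT NOT ((((p5 AND p4) XOR NOT ((p4 IMPLIES p2) XOR (p3 IFF (p3 IFF (p4 IMPLIES p6))))) XOR (p1 IMPLIES (p1 IFF p4))) XOR ((p6 IMPLIES p3) XOR (((p1 IMPLIES p5) XOR p6) IMPLIES (p1 OR p5)))) = True IFF False = False

False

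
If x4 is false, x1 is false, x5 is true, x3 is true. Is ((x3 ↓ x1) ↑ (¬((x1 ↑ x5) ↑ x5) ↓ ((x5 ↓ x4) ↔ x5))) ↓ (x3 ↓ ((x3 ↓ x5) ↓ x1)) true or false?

F

Substituting x4=F, x1=F, x5=T, x3=T:
x3 ↓ x1 = T ↓ F = F
x1 ↑ x5 = F ↑ T = T
(x1 ↑ x5) ↑ x5 = T ↑ T = F
¬((x1 ↑ x5) ↑ x5) = ¬F = T
x5 ↓ x4 = T ↓ F = F
(x5 ↓ x4) ↔ x5 = F ↔ T = F
¬((x1 ↑ x5) ↑ x5) ↓ ((x5 ↓ x4) ↔ x5) = T ↓ F = F
(x3 ↓ x1) ↑ (¬((x1 ↑ x5) ↑ x5) ↓ ((x5 ↓ x4) ↔ x5)) = F ↑ F = T
x3 ↓ x5 = T ↓ T = F
(x3 ↓ x5) ↓ x1 = F ↓ F = T
x3 ↓ ((x3 ↓ x5) ↓ x1) = T ↓ T = F
((x3 ↓ x1) ↑ (¬((x1 ↑ x5) ↑ x5) ↓ ((x5 ↓ x4) ↔ x5))) ↓ (x3 ↓ ((x3 ↓ x5) ↓ x1)) = T ↓ F = F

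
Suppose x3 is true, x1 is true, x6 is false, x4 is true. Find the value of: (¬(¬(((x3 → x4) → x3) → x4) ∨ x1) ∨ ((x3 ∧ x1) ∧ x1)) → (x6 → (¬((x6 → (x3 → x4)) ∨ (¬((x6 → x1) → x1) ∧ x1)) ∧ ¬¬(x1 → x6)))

x3 → x4 = True → True = True
(x3 → x4) → x3 = True → True = True
((x3 → x4) → x3) → x4 = True → True = True
¬(((x3 → x4) → x3) → x4) = ¬True = False
¬(((x3 → x4) → x3) → x4) ∨ x1 = False ∨ True = True
¬(¬(((x3 → x4) → x3) → x4) ∨ x1) = ¬True = False
x3 ∧ x1 = True ∧ True = True
(x3 ∧ x1) ∧ x1 = True ∧ True = True
¬(¬(((x3 → x4) → x3) → x4) ∨ x1) ∨ ((x3 ∧ x1) ∧ x1) = False ∨ True = True
x3 → x4 = True → True = True
x6 → (x3 → x4) = False → True = True
x6 → x1 = False → True = True
(x6 → x1) → x1 = True → True = True
¬((x6 → x1) → x1) = ¬True = False
¬((x6 → x1) → x1) ∧ x1 = False ∧ True = False
(x6 → (x3 → x4)) ∨ (¬((x6 → x1) → x1) ∧ x1) = True ∨ False = True
¬((x6 → (x3 → x4)) ∨ (¬((x6 → x1) → x1) ∧ x1)) = ¬True = False
x1 → x6 = True → False = False
¬(x1 → x6) = ¬False = True
¬¬(x1 → x6) = ¬True = False
¬((x6 → (x3 → x4)) ∨ (¬((x6 → x1) → x1) ∧ x1)) ∧ ¬¬(x1 → x6) = False ∧ False = False
x6 → (¬((x6 → (x3 → x4)) ∨ (¬((x6 → x1) → x1) ∧ x1)) ∧ ¬¬(x1 → x6)) = False → False = True
(¬(¬(((x3 → x4) → x3) → x4) ∨ x1) ∨ ((x3 ∧ x1) ∧ x1)) → (x6 → (¬((x6 → (x3 → x4)) ∨ (¬((x6 → x1) → x1) ∧ x1)) ∧ ¬¬(x1 → x6))) = True → True = True

True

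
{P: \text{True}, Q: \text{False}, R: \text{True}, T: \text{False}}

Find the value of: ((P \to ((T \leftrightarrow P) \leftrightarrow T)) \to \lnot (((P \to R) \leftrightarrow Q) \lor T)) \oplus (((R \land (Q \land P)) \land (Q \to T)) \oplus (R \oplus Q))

Substituting P=\text{True}, Q=\text{False}, R=\text{True}, T=\text{False}:
T \leftrightarrow P = \text{False} \leftrightarrow \text{True} = \text{False}
(T \leftrightarrow P) \leftrightarrow T = \text{False} \leftrightarrow \text{False} = \text{True}
P \to ((T \leftrightarrow P) \leftrightarrow T) = \text{True} \to \text{True} = \text{True}
P \to R = \text{True} \to \text{True} = \text{True}
(P \to R) \leftrightarrow Q = \text{True} \leftrightarrow \text{False} = \text{False}
((P \to R) \leftrightarrow Q) \lor T = \text{False} \lor \text{False} = \text{False}
\lnot (((P \to R) \leftrightarrow Q) \lor T) = \lnot \text{False} = \text{True}
(P \to ((T \leftrightarrow P) \leftrightarrow T)) \to \lnot (((P \to R) \leftrightarrow Q) \lor T) = \text{True} \to \text{True} = \text{True}
Q \land P = \text{False} \land \text{True} = \text{False}
R \land (Q \land P) = \text{True} \land \text{False} = \text{False}
Q \to T = \text{False} \to \text{False} = \text{True}
(R \land (Q \land P)) \land (Q \to T) = \text{False} \land \text{True} = \text{False}
R \oplus Q = \text{True} \oplus \text{False} = \text{True}
((R \land (Q \land P)) \land (Q \to T)) \oplus (R \oplus Q) = \text{False} \oplus \text{True} = \text{True}
((P \to ((T \leftrightarrow P) \leftrightarrow T)) \to \lnot (((P \to R) \leftrightarrow Q) \lor T)) \oplus (((R \land (Q \land P)) \land (Q \to T)) \oplus (R \oplus Q)) = \text{True} \oplus \text{True} = \text{False}

\text{False}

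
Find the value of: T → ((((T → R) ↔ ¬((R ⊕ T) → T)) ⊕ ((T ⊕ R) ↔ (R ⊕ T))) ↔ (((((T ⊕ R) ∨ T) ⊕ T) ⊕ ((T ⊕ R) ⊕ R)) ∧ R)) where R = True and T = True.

True

T → R = True → True = True
R ⊕ T = True ⊕ True = False
(R ⊕ T) → T = False → True = True
¬((R ⊕ T) → T) = ¬True = False
(T → R) ↔ ¬((R ⊕ T) → T) = True ↔ False = False
T ⊕ R = True ⊕ True = False
R ⊕ T = True ⊕ True = False
(T ⊕ R) ↔ (R ⊕ T) = False ↔ False = True
((T → R) ↔ ¬((R ⊕ T) → T)) ⊕ ((T ⊕ R) ↔ (R ⊕ T)) = False ⊕ True = True
T ⊕ R = True ⊕ True = False
(T ⊕ R) ∨ T = False ∨ True = True
((T ⊕ R) ∨ T) ⊕ T = True ⊕ True = False
T ⊕ R = True ⊕ True = False
(T ⊕ R) ⊕ R = False ⊕ True = True
(((T ⊕ R) ∨ T) ⊕ T) ⊕ ((T ⊕ R) ⊕ R) = False ⊕ True = True
((((T ⊕ R) ∨ T) ⊕ T) ⊕ ((T ⊕ R) ⊕ R)) ∧ R = True ∧ True = True
(((T → R) ↔ ¬((R ⊕ T) → T)) ⊕ ((T ⊕ R) ↔ (R ⊕ T))) ↔ (((((T ⊕ R) ∨ T) ⊕ T) ⊕ ((T ⊕ R) ⊕ R)) ∧ R) = True ↔ True = True
T → ((((T → R) ↔ ¬((R ⊕ T) → T)) ⊕ ((T ⊕ R) ↔ (R ⊕ T))) ↔ (((((T ⊕ R) ∨ T) ⊕ T) ⊕ ((T ⊕ R) ⊕ R)) ∧ R)) = True → True = True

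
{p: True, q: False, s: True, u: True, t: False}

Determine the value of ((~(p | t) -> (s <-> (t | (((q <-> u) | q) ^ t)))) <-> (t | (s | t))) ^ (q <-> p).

True

Substituting p=True, q=False, s=True, u=True, t=False:
p | t = True | False = True
~(p | t) = ~True = False
q <-> u = False <-> True = False
(q <-> u) | q = False | False = False
((q <-> u) | q) ^ t = False ^ False = False
t | (((q <-> u) | q) ^ t) = False | False = False
s <-> (t | (((q <-> u) | q) ^ t)) = True <-> False = False
~(p | t) -> (s <-> (t | (((q <-> u) | q) ^ t))) = False -> False = True
s | t = True | False = True
t | (s | t) = False | True = True
(~(p | t) -> (s <-> (t | (((q <-> u) | q) ^ t)))) <-> (t | (s | t)) = True <-> True = True
q <-> p = False <-> True = False
((~(p | t) -> (s <-> (t | (((q <-> u) | q) ^ t)))) <-> (t | (s | t))) ^ (q <-> p) = True ^ False = True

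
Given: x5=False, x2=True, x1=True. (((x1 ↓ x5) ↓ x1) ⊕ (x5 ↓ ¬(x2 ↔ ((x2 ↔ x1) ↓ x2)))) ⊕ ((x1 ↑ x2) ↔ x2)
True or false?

Substituting x5=False, x2=True, x1=True:
x1 ↓ x5 = True ↓ False = False
(x1 ↓ x5) ↓ x1 = False ↓ True = False
x2 ↔ x1 = True ↔ True = True
(x2 ↔ x1) ↓ x2 = True ↓ True = False
x2 ↔ ((x2 ↔ x1) ↓ x2) = True ↔ False = False
¬(x2 ↔ ((x2 ↔ x1) ↓ x2)) = ¬False = True
x5 ↓ ¬(x2 ↔ ((x2 ↔ x1) ↓ x2)) = False ↓ True = False
((x1 ↓ x5) ↓ x1) ⊕ (x5 ↓ ¬(x2 ↔ ((x2 ↔ x1) ↓ x2))) = False ⊕ False = False
x1 ↑ x2 = True ↑ True = False
(x1 ↑ x2) ↔ x2 = False ↔ True = False
(((x1 ↓ x5) ↓ x1) ⊕ (x5 ↓ ¬(x2 ↔ ((x2 ↔ x1) ↓ x2)))) ⊕ ((x1 ↑ x2) ↔ x2) = False ⊕ False = False

False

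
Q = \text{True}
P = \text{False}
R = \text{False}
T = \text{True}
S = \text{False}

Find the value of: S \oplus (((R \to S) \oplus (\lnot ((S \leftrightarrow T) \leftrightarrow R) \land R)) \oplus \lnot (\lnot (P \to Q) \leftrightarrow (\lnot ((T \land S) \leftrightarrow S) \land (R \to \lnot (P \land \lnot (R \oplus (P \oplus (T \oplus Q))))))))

\text{True}

R \to S = \text{False} \to \text{False} = \text{True}
S \leftrightarrow T = \text{False} \leftrightarrow \text{True} = \text{False}
(S \leftrightarrow T) \leftrightarrow R = \text{False} \leftrightarrow \text{False} = \text{True}
\lnot ((S \leftrightarrow T) \leftrightarrow R) = \lnot \text{True} = \text{False}
\lnot ((S \leftrightarrow T) \leftrightarrow R) \land R = \text{False} \land \text{False} = \text{False}
(R \to S) \oplus (\lnot ((S \leftrightarrow T) \leftrightarrow R) \land R) = \text{True} \oplus \text{False} = \text{True}
P \to Q = \text{False} \to \text{True} = \text{True}
\lnot (P \to Q) = \lnot \text{True} = \text{False}
T \land S = \text{True} \land \text{False} = \text{False}
(T \land S) \leftrightarrow S = \text{False} \leftrightarrow \text{False} = \text{True}
\lnot ((T \land S) \leftrightarrow S) = \lnot \text{True} = \text{False}
T \oplus Q = \text{True} \oplus \text{True} = \text{False}
P \oplus (T \oplus Q) = \text{False} \oplus \text{False} = \text{False}
R \oplus (P \oplus (T \oplus Q)) = \text{False} \oplus \text{False} = \text{False}
\lnot (R \oplus (P \oplus (T \oplus Q))) = \lnot \text{False} = \text{True}
P \land \lnot (R \oplus (P \oplus (T \oplus Q))) = \text{False} \land \text{True} = \text{False}
\lnot (P \land \lnot (R \oplus (P \oplus (T \oplus Q)))) = \lnot \text{False} = \text{True}
R \to \lnot (P \land \lnot (R \oplus (P \oplus (T \oplus Q)))) = \text{False} \to \text{True} = \text{True}
\lnot ((T \land S) \leftrightarrow S) \land (R \to \lnot (P \land \lnot (R \oplus (P \oplus (T \oplus Q))))) = \text{False} \land \text{True} = \text{False}
\lnot (P \to Q) \leftrightarrow (\lnot ((T \land S) \leftrightarrow S) \land (R \to \lnot (P \land \lnot (R \oplus (P \oplus (T \oplus Q)))))) = \text{False} \leftrightarrow \text{False} = \text{True}
\lnot (\lnot (P \to Q) \leftrightarrow (\lnot ((T \land S) \leftrightarrow S) \land (R \to \lnot (P \land \lnot (R \oplus (P \oplus (T \oplus Q))))))) = \lnot \text{True} = \text{False}
((R \to S) \oplus (\lnot ((S \leftrightarrow T) \leftrightarrow R) \land R)) \oplus \lnot (\lnot (P \to Q) \leftrightarrow (\lnot ((T \land S) \leftrightarrow S) \land (R \to \lnot (P \land \lnot (R \oplus (P \oplus (T \oplus Q))))))) = \text{True} \oplus \text{False} = \text{True}
S \oplus (((R \to S) \oplus (\lnot ((S \leftrightarrow T) \leftrightarrow R) \land R)) \oplus \lnot (\lnot (P \to Q) \leftrightarrow (\lnot ((T \land S) \leftrightarrow S) \land (R \to \lnot (P \land \lnot (R \oplus (P \oplus (T \oplus Q)))))))) = \text{False} \oplus \text{True} = \text{True}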